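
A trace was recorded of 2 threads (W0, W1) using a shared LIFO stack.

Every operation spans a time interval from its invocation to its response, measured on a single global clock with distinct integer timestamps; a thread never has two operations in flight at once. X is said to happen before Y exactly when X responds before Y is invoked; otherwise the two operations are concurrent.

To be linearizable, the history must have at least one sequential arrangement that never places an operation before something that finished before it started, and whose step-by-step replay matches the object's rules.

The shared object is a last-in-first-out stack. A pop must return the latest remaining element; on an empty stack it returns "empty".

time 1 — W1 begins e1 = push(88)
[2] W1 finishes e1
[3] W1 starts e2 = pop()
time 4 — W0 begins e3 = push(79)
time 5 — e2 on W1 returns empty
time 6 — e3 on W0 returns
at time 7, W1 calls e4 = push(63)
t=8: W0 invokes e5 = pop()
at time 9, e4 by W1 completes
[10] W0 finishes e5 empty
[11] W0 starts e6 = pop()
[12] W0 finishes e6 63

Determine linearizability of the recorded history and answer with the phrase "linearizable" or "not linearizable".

not linearizable

through event 4 a valid linearization exists; event 5 (e2 responding at time 5) ends that
the sole real-time-consistent order of 2 completed operations fails the LIFO stack replay
completion choices over the 1 pending operation (e3) were checked; none helps
for example e1, e2 (pending dropped) fails at step 2: e2 pop() → empty is not legal there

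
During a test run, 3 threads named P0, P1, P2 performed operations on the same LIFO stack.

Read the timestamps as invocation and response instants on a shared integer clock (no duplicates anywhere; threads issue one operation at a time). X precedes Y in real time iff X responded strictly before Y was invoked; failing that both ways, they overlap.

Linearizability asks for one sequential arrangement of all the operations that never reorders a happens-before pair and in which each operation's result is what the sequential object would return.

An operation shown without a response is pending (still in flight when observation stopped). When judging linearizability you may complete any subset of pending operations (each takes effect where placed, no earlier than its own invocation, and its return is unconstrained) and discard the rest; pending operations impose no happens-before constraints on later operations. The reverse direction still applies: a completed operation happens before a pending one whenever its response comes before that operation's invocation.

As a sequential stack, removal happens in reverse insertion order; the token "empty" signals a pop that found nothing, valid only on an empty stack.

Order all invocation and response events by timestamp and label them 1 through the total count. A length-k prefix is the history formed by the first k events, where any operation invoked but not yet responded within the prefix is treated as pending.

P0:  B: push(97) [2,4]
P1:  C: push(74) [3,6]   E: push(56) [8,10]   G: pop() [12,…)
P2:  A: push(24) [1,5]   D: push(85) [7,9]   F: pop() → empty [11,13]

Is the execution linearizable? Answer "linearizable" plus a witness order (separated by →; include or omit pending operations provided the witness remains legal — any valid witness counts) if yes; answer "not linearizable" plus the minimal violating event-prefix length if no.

events 1..12 are fine; event 13 — the response of F at time 13 — makes the prefix non-linearizable
checked exhaustively: 12 real-time-consistent orders of 6 completed operations, zero legal LIFO stack replays
including or dropping the 1 pending operation (G) in any combination fails
one such order, A, B, C, D, E, F (pending dropped), breaks at step 6 where F pop() → empty is illegal
one such order, A, B, C, E, D, F (pending dropped), breaks at step 6 where F pop() → empty is illegal

not linearizable — minimal violating prefix: 13 events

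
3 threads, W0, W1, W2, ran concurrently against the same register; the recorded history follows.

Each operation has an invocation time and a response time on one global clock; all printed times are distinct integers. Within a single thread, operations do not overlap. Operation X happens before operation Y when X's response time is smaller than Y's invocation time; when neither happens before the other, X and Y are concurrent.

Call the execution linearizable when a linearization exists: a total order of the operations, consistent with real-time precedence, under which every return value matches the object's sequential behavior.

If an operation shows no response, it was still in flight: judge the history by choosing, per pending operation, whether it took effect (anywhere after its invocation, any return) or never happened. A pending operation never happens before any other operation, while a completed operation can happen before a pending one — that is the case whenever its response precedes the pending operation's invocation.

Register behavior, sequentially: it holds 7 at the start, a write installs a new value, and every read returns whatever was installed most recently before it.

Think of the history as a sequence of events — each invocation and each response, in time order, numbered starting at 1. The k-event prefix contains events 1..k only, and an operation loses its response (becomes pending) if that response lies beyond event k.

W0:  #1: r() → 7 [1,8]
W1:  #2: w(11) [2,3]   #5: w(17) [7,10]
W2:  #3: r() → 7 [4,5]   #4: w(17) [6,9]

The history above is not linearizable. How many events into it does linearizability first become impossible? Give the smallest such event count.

5

a valid linearization of events 1..4 exists, for instance #1, #2:
after step 1 (#1 r() (pending, included)): value 7
after step 2 (#2 w(11)): value 11
include event 5 — #3 responding at 5 — and every candidate order breaks
include/drop combinations of the 1 pending operation (#1) were all tried; none helps
take #2, #3 (pending dropped): step 2 already fails, because #3 r() → 7 cannot occur there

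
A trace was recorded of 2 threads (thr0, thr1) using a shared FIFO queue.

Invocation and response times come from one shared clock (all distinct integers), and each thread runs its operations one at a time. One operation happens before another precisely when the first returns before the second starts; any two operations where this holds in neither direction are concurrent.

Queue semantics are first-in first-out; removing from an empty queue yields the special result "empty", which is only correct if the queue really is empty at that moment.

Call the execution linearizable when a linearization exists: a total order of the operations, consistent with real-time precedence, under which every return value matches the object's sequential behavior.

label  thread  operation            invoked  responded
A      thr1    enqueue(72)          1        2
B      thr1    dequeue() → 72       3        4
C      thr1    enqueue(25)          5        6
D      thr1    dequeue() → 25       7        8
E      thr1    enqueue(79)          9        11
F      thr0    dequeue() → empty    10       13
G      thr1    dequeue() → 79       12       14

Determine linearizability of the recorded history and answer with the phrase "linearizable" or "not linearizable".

linearizable

witness order: A, B, C, D, E, G, F
step 1: A enqueue(72) — queue <72>
step 2: B dequeue() → 72 — queue <>
step 3: C enqueue(25) — queue <25>
step 4: D dequeue() → 25 — queue <>
step 5: E enqueue(79) — queue <79>
step 6: G dequeue() → 79 — queue <>
step 7: F dequeue() → empty — queue <>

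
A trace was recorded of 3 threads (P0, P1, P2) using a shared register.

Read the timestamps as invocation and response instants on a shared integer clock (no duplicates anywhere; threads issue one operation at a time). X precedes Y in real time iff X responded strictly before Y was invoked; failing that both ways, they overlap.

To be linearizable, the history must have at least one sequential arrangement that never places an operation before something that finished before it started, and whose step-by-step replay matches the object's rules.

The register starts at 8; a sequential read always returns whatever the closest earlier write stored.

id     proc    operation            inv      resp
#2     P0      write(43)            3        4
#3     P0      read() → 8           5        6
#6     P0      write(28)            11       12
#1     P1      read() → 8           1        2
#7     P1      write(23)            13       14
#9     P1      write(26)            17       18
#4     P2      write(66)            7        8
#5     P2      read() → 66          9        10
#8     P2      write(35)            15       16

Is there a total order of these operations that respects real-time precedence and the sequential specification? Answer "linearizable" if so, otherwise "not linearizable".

not linearizable

through event 5 a valid linearization exists; event 6 (#3 responding at time 6) ends that
exhaustive check: the 3 completed register ops admit one real-time order; illegal
for example #1, #2, #3 fails at step 3: #3 read() → 8 is not legal there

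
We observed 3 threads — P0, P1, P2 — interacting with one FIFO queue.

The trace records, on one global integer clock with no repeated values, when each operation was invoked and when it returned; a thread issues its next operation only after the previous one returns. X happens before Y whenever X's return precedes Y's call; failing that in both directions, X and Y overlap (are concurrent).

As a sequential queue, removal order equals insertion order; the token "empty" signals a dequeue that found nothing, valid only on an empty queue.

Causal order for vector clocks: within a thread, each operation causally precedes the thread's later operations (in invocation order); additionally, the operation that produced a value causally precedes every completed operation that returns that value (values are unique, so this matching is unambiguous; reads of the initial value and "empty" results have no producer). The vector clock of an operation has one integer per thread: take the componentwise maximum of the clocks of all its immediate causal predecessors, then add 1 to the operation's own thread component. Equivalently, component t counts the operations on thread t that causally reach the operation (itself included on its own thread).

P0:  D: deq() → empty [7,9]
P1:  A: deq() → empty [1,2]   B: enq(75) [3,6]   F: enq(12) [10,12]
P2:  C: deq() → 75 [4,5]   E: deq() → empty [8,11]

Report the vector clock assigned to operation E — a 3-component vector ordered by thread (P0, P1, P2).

(0, 2, 2)

no predecessors for A (invoked 1): P1 increments from zero → (0, 1, 0)
no predecessors for D (invoked 7): P0 increments from zero → (1, 0, 0)
invoked at 3, B merges VC(A)=(0, 1, 0) and bumps P1's slot → (0, 2, 0)
invoked at 4, C merges VC(B)=(0, 2, 0) and bumps P2's slot → (0, 2, 1)
invoked at 10, F merges VC(B)=(0, 2, 0) and bumps P1's slot → (0, 3, 0)
invoked at 8, E merges VC(C)=(0, 2, 1) and bumps P2's slot → (0, 2, 2)
target: VC(E) = (0, 2, 2)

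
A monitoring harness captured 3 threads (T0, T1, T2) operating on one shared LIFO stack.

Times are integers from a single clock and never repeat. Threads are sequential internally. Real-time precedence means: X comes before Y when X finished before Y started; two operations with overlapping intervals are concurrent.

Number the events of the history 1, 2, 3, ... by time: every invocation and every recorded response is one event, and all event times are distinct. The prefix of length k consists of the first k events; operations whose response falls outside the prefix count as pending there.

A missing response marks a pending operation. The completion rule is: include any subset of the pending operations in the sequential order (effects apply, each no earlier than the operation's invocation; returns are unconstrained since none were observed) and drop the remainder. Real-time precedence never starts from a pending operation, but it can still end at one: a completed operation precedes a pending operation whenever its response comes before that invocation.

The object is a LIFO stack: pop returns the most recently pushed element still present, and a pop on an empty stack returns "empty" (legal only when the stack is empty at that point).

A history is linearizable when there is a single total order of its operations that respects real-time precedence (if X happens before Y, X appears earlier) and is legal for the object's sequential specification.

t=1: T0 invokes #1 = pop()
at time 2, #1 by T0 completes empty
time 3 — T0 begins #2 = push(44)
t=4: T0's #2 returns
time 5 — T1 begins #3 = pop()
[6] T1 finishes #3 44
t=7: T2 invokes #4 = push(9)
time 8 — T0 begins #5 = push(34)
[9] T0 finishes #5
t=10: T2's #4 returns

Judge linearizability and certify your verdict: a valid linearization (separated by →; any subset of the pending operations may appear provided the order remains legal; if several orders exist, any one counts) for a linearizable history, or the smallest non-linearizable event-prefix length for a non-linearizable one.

linearizable — witness: #1 → #2 → #3 → #4 → #5

step 1: #1 pop() → empty — stack <>
step 2: #2 push(44) — stack <44>
step 3: #3 pop() → 44 — stack <>
step 4: #4 push(9) — stack <9>
step 5: #5 push(34) — stack <9,34>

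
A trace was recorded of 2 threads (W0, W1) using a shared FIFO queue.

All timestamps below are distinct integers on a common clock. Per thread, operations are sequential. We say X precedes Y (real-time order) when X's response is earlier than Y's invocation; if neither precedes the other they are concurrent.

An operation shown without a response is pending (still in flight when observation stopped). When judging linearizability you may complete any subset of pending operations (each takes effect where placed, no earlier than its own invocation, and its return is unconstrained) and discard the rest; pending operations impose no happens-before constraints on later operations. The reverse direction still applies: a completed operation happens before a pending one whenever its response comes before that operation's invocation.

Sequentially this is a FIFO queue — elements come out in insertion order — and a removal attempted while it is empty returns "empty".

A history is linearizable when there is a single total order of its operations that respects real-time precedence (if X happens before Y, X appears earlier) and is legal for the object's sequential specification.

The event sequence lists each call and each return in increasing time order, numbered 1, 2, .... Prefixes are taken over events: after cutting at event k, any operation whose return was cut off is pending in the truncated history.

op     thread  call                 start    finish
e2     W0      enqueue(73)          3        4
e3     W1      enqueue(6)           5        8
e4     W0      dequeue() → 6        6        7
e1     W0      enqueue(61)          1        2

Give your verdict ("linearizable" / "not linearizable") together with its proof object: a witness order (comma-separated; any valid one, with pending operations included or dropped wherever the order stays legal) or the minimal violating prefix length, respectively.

prefix check: 1..6 passes, 1..7 fails once e4's time-7 response joins
exactly one order of the 3 completed ops respects real time; the FIFO queue replay fails
including or dropping the 1 pending operation (e3) in any combination fails
e.g. e1, e2, e4 (pending dropped): illegal at step 3, since e4 dequeue() → 6 cannot apply there

not linearizable — minimal violating prefix: 7 events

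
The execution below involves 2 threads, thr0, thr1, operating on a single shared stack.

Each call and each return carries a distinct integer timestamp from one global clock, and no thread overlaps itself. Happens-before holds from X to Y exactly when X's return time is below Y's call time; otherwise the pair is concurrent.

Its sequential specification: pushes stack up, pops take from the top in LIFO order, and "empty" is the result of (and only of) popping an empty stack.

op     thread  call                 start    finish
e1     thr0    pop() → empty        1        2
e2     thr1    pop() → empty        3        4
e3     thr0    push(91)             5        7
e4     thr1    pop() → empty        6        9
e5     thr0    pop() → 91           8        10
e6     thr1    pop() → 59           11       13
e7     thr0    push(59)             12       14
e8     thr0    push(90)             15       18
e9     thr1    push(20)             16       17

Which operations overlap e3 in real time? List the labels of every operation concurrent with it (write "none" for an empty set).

e4

overlap test against e3 [5,7]: concurrent iff the interval meets 5..7
e1 [1,2]: before
e2 [3,4]: before
e4 [6,9]: concurrent
e5 [8,10]: after
e6 [11,13]: after
e7 [12,14]: after
e8 [15,18]: after
e9 [16,17]: after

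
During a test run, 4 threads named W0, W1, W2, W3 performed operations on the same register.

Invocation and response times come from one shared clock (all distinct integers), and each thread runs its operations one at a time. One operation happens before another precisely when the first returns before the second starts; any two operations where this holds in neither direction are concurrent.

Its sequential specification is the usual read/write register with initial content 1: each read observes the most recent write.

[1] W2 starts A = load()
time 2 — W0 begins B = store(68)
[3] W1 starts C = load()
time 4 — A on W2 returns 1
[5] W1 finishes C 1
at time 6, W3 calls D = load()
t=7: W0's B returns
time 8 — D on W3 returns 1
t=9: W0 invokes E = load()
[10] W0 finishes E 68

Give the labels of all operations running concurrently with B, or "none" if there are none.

B spans [2,7]: anything still running between times 2 and 7 counts as concurrent
A [1,4]: concurrent
C [3,5]: concurrent
D [6,8]: concurrent
E [9,10]: after

A, C, D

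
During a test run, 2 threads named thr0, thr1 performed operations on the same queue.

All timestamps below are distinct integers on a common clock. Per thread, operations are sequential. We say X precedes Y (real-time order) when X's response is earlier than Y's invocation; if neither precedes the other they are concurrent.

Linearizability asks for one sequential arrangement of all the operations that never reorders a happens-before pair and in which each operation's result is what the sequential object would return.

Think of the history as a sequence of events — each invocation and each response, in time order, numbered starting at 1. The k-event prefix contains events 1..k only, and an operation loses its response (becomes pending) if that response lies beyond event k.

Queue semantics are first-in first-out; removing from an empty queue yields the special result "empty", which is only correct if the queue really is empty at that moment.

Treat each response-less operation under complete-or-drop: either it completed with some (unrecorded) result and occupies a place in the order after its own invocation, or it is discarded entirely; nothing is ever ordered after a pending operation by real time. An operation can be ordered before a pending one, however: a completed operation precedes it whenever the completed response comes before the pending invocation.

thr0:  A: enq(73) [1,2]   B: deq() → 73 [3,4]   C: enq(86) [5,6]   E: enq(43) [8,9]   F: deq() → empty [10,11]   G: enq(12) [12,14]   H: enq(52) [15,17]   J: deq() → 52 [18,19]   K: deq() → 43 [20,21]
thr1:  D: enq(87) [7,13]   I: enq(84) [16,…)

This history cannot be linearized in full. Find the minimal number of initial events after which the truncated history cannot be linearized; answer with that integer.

11

one valid order for events 1..10 is A, B, C, D, E:
step 1: A enq(73) — queue <73>
step 2: B deq() → 73 — queue <>
step 3: C enq(86) — queue <86>
step 4: D enq(87) (pending, included) — queue <86,87>
step 5: E enq(43) — queue <86,87,43>
at event 11 (F's time-11 response) nothing linearizes any more
completion choices over the 1 pending operation (D) were checked; none helps
take A, B, C, E, F (pending dropped): step 5 already fails, because F deq() → empty cannot occur there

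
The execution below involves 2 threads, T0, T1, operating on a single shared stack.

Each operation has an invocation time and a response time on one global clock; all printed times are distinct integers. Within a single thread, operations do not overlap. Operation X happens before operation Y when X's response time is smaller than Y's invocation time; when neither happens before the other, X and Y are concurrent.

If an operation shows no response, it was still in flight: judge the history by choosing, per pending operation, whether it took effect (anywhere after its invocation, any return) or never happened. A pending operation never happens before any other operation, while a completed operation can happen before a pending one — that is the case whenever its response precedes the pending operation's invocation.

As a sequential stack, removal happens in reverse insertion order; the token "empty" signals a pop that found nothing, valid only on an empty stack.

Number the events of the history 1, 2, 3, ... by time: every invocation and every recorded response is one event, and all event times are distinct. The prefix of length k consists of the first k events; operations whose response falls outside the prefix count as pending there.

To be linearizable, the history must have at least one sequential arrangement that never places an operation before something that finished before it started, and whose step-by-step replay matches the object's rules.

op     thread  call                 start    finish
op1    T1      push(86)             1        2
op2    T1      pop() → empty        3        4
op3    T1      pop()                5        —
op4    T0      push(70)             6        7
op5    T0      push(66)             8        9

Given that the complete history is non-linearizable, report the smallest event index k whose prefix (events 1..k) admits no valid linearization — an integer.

4

events 1..3 are still linearizable — one witness is op1:
after step 1 (op1 push(86)): stack <86>
event 4 — op2's response, time 4 — after it, nothing linearizes
sample order op1, op2 stalls at step 2 — op2 pop() → empty has no legal effect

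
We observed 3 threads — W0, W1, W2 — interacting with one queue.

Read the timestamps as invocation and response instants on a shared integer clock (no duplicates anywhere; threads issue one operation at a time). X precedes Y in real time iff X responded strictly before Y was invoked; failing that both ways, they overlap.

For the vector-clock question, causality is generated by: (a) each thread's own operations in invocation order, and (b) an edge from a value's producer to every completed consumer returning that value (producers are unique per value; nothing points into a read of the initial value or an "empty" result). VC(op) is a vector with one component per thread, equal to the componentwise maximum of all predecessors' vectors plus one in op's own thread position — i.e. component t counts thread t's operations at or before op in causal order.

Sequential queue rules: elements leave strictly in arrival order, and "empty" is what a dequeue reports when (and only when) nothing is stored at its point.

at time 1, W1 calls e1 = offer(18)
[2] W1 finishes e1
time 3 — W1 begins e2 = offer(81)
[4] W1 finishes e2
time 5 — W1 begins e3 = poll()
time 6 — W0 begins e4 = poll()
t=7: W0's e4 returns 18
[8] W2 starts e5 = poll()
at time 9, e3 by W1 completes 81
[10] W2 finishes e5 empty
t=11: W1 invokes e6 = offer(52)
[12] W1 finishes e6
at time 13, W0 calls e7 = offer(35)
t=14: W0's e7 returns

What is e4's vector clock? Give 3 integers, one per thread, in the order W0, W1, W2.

(1, 1, 0)

e5, invoked 8, has no incoming edges; only W2's bump applies → (0, 0, 1)
e1, invoked 1, has no incoming edges; only W1's bump applies → (0, 1, 0)
VC(e2, invoked at 3): max of VC(e1)=(0, 1, 0), then +1 on thread W1 → (0, 2, 0)
VC(e4, invoked at 6): max of VC(e1)=(0, 1, 0), then +1 on thread W0 → (1, 1, 0)
VC(e3, invoked at 5): max of VC(e2)=(0, 2, 0), then +1 on thread W1 → (0, 3, 0)
VC(e7, invoked at 13): max of VC(e4)=(1, 1, 0), then +1 on thread W0 → (2, 1, 0)
VC(e6, invoked at 11): max of VC(e3)=(0, 3, 0), then +1 on thread W1 → (0, 4, 0)
target: VC(e4) = (1, 1, 0)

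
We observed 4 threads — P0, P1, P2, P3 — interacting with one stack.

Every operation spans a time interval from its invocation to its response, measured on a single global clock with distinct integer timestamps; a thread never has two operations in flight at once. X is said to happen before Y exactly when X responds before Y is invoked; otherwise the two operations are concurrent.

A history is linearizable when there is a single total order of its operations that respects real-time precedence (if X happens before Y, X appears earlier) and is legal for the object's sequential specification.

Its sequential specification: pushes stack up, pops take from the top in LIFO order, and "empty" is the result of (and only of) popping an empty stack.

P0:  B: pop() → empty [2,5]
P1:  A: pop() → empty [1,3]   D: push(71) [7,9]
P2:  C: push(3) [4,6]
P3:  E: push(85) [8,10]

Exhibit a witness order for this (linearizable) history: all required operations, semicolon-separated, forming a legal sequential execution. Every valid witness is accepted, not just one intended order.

A; B; C; D; E

after step 1 (A pop() → empty): stack <>
after step 2 (B pop() → empty): stack <>
after step 3 (C push(3)): stack <3>
after step 4 (D push(71)): stack <3,71>
after step 5 (E push(85)): stack <3,71,85>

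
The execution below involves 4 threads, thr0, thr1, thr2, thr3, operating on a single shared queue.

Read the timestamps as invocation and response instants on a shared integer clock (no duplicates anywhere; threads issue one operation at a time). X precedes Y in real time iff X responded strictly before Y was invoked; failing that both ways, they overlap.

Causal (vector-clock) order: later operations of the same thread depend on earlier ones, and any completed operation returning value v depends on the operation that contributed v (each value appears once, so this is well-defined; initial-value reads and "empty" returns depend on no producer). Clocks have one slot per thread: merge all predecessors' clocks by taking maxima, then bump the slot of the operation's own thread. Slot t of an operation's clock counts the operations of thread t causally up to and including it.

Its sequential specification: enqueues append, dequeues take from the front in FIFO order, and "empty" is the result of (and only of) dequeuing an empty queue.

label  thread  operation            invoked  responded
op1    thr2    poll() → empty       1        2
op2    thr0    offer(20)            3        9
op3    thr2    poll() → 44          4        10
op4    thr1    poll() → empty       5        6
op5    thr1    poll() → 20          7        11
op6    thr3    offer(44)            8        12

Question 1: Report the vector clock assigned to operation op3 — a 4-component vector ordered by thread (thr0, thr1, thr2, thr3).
Answer: (0, 0, 2, 1)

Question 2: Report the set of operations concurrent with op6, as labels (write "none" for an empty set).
Answer: op2, op3, op5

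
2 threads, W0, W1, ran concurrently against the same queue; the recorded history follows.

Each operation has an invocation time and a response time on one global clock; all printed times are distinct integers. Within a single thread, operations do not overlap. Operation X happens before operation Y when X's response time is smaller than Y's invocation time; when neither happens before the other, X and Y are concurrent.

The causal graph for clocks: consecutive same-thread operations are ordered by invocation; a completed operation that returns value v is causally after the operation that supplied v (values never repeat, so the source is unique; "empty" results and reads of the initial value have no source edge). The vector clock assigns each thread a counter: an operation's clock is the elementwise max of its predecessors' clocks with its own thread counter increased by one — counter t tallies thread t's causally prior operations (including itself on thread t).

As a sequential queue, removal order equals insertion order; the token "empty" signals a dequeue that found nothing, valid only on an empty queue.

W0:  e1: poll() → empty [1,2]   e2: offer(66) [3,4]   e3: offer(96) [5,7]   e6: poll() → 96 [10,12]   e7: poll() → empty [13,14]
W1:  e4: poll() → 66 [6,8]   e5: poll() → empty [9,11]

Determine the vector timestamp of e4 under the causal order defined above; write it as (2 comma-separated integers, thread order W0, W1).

(2, 1)

no predecessors for e1 (invoked 1): W0 increments from zero → (1, 0)
from VC(e1)=(1, 0), e2 (invoked 3) maxes components and bumps W0 → (2, 0)
from VC(e2)=(2, 0), e4 (invoked 6) maxes components and bumps W1 → (2, 1)
from VC(e2)=(2, 0), e3 (invoked 5) maxes components and bumps W0 → (3, 0)
from VC(e4)=(2, 1), e5 (invoked 9) maxes components and bumps W1 → (2, 2)
from VC(e3)=(3, 0), e6 (invoked 10) maxes components and bumps W0 → (4, 0)
from VC(e6)=(4, 0), e7 (invoked 13) maxes components and bumps W0 → (5, 0)
target: VC(e4) = (2, 1)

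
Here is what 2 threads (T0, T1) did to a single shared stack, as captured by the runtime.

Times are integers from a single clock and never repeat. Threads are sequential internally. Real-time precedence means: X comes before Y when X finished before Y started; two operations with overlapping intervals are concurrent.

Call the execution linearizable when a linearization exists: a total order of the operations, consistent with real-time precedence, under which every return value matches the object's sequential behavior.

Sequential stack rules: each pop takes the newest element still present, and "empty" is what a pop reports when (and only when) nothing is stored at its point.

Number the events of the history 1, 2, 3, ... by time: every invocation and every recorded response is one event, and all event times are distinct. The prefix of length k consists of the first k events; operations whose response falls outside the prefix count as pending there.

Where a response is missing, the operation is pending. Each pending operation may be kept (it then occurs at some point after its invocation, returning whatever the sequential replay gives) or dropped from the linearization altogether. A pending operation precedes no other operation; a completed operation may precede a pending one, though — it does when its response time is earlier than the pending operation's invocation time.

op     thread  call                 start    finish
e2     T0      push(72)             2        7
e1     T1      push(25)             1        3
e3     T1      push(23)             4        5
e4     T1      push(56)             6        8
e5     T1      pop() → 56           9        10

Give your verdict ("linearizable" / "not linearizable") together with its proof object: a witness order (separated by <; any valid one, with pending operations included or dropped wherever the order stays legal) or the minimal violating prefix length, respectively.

linearizable — witness: e1 < e2 < e3 < e4 < e5

step 1: e1 push(25) — stack <25>
step 2: e2 push(72) — stack <25,72>
step 3: e3 push(23) — stack <25,72,23>
step 4: e4 push(56) — stack <25,72,23,56>
step 5: e5 pop() → 56 — stack <25,72,23>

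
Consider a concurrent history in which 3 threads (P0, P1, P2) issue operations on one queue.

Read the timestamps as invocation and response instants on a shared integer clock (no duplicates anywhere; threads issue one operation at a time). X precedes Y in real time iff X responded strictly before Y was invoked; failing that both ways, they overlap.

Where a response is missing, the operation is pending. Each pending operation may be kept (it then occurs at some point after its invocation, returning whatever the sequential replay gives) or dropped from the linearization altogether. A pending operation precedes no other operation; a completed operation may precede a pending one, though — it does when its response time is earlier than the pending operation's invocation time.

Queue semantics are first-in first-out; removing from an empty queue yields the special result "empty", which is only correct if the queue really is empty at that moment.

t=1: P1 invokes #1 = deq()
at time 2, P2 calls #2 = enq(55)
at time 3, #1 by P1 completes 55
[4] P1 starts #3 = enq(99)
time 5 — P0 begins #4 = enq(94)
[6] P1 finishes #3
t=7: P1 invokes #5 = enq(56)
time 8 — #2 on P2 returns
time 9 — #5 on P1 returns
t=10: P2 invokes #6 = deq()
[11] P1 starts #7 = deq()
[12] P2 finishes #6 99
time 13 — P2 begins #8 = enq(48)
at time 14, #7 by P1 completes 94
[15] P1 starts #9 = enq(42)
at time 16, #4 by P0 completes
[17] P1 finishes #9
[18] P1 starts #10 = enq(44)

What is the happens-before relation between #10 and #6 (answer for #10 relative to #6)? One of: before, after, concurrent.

#10 spans [18,…), #6 spans [10,12]
resp(#6)=12 < inv(#10)=18

after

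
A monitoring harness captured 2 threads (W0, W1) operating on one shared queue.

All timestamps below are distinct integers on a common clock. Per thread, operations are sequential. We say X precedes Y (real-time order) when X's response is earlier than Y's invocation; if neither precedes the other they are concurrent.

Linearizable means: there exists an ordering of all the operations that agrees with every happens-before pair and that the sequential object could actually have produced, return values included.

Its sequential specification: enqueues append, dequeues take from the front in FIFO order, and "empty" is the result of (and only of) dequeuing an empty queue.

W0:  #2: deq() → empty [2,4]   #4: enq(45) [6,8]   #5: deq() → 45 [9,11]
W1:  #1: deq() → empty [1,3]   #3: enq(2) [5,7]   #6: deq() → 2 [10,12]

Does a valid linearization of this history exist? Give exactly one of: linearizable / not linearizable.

linearizable

a witness: #1, #2, #3, #4, #6, #5
step 1: #1 deq() → empty — queue <>
step 2: #2 deq() → empty — queue <>
step 3: #3 enq(2) — queue <2>
step 4: #4 enq(45) — queue <2,45>
step 5: #6 deq() → 2 — queue <45>
step 6: #5 deq() → 45 — queue <>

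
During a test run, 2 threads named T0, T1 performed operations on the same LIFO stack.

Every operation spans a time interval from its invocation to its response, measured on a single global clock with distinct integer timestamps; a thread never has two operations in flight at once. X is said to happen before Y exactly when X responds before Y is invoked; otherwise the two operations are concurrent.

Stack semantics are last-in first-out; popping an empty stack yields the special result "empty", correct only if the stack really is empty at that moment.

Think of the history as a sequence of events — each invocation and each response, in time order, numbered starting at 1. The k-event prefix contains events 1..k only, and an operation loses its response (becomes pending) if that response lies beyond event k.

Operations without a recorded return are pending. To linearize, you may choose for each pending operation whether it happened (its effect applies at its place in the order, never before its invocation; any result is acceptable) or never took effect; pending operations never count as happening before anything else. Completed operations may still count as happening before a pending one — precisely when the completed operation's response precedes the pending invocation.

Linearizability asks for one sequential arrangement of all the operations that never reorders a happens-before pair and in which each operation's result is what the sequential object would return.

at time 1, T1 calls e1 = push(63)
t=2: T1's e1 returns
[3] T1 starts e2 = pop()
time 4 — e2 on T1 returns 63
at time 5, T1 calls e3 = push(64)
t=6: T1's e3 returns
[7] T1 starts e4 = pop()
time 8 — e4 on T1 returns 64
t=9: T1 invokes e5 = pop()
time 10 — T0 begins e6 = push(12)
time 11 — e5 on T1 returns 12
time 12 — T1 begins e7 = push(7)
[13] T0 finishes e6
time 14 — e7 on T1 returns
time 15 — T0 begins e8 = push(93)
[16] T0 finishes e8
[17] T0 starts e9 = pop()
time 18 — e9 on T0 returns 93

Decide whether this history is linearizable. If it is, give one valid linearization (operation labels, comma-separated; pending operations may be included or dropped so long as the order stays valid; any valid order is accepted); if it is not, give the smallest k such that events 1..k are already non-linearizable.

linearizable — witness: e1, e2, e3, e4, e6, e5, e7, e8, e9

1. e1 push(63), leaving stack <63>
2. e2 pop() → 63, leaving stack <>
3. e3 push(64), leaving stack <64>
4. e4 pop() → 64, leaving stack <>
5. e6 push(12), leaving stack <12>
6. e5 pop() → 12, leaving stack <>
7. e7 push(7), leaving stack <7>
8. e8 push(93), leaving stack <7,93>
9. e9 pop() → 93, leaving stack <7>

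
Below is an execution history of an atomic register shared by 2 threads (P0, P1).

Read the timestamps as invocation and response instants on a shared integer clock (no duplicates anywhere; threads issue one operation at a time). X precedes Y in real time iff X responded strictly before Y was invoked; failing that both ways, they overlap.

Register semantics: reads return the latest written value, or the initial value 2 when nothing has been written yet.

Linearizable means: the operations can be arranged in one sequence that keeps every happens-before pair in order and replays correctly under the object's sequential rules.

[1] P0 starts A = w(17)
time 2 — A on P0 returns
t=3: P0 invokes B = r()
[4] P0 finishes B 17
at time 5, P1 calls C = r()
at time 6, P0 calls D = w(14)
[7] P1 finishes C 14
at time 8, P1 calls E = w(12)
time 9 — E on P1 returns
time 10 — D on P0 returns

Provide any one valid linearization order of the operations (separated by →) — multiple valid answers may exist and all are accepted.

1. A w(17), leaving value 17
2. B r() → 17, leaving value 17
3. D w(14), leaving value 14
4. C r() → 14, leaving value 14
5. E w(12), leaving value 12

A → B → D → C → E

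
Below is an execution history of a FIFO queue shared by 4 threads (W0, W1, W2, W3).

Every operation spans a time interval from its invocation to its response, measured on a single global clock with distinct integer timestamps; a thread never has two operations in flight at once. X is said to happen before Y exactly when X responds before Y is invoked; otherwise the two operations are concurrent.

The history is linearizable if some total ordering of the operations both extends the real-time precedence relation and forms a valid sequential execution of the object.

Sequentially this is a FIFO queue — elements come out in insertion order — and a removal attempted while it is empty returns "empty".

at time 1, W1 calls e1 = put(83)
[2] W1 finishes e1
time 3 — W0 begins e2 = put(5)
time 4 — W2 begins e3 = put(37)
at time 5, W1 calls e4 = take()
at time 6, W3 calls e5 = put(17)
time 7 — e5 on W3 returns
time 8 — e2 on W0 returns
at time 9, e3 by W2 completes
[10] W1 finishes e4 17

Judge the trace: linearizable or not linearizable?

events 1..9 are fine; event 10 — the response of e4 at time 10 — makes the prefix non-linearizable
all 24 real-time-respecting orders fail — 5 completed FIFO queue operations, no legal replay
for example e1, e2, e3, e4, e5 fails at step 4: e4 take() → 17 is not legal there
for example e1, e2, e3, e5, e4 fails at step 5: e4 take() → 17 is not legal there

not linearizable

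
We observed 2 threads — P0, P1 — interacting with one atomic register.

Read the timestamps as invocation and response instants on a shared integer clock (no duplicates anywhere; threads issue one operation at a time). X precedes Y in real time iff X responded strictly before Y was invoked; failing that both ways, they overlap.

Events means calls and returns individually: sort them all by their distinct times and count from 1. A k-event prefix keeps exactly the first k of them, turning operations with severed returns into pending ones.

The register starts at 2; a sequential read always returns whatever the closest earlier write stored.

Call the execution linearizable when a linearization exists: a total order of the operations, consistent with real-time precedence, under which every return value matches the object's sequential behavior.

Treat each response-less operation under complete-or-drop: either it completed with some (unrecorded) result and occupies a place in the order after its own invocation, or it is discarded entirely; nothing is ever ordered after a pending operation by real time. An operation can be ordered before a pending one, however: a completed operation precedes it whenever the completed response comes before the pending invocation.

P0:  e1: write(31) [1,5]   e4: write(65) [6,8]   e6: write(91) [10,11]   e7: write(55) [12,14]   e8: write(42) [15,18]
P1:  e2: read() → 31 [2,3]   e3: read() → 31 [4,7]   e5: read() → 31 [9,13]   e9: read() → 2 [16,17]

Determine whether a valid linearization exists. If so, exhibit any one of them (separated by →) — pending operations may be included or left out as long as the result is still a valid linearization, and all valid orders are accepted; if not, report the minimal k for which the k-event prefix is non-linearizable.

prefix check: 1..12 passes, 1..13 fails once e5's time-13 response joins
10 orders of the 6 completed atomic register ops respect real time; none is legal
completion choices over the 1 pending operation (e7) were checked; none helps
one such order, e1, e2, e3, e4, e5, e6 (pending dropped), breaks at step 5 where e5 read() → 31 is illegal
one such order, e1, e2, e3, e4, e6, e5 (pending dropped), breaks at step 6 where e5 read() → 31 is illegal

not linearizable — minimal violating prefix: 13 events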